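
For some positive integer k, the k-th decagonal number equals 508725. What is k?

Set n(4n−3) = 508725, giving 4n² − 3n − 508725 = 0.
The discriminant is 9 + 16·508725 = 8139609, and √8139609 = 2853.
So n = (3 + 2853) / 8 = 2856/8 = 357.
Check: 357·(4·357 − 3) = 508725. ✓

357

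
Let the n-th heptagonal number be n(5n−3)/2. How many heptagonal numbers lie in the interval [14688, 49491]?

The n-th heptagonal number is n(5n−3)/2.
Smallest index with value ≥ 14688: n = 77 (giving 14707).
Largest index with value ≤ 49491: n = 141 (giving 49491).
Indices 77 through 141: 65 terms.

65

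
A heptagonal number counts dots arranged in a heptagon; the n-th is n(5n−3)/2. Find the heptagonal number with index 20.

970

The 20th heptagonal number is n(5n−3)/2 with n = 20.
20·(5·20 − 3)/2 = 20·97/2 = 970.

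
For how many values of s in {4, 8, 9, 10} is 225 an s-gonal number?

2

s = 4: P(4, 15) = 225. ✓
s = 8: P(8, 9) = 225. ✓
s = 9: P(9, 8) = 204 and P(9, 9) = 261; 225 is not s-gonal.
s = 10: P(10, 7) = 175 and P(10, 8) = 232; 225 is not s-gonal.
Hits: s ∈ {4, 8} → 2.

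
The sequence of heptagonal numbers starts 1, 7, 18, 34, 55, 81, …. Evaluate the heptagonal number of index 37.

3367

37·(5·37 − 3)/2 = 37·182/2 = 37·91 = 3367.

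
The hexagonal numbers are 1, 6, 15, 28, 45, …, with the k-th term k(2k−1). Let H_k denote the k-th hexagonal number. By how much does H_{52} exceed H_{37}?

52·(2·52 − 1) = 5356 and 37·(2·37 − 1) = 2701.
Difference: 5356 − 2701 = 2655.

2655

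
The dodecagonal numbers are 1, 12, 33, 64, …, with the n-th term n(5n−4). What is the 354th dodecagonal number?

The 354th dodecagonal number is n(5n−4) with n = 354.
354·(5·354 − 4) = 354·1766 = 625164.

625164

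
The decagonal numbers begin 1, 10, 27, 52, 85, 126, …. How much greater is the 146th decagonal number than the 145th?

Consecutive decagonal numbers differ by 8n − 7: here 8·146 − 7 = 1161.

1161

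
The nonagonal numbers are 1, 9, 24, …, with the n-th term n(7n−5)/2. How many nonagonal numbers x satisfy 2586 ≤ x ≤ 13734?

The n-th nonagonal number is n(7n−5)/2.
Smallest index with value ≥ 2586: n = 28 (giving 2674).
Largest index with value ≤ 13734: n = 63 (giving 13734).
Indices 28 through 63: 36 terms.

36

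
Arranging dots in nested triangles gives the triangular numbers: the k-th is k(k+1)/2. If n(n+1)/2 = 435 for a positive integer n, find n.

Set n(n+1)/2 = 435, giving n² + n − 870 = 0.
So n = (-1 + 59) / 2 = 58/2 = 29.
Check: 29·30/2 = 435. ✓

29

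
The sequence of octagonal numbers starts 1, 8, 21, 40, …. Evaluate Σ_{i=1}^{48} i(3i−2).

Σ i(3i−2) = 3Σi² − 2Σi over i = 1..48.
Σi = 1176 and Σi² = 38024.
3·38024 − 2·1176 = 111720.

111720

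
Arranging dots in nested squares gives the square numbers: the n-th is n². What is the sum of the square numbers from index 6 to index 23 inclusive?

4269

Σ_{i=6}^{23} i² = 4324 − 55 = 4269.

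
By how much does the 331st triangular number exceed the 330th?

331

Consecutive triangular numbers differ by n: T_{331} − T_{330} = 331.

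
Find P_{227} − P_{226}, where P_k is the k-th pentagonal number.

679

Consecutive pentagonal numbers differ by 3n − 2: here 3·227 − 2 = 679.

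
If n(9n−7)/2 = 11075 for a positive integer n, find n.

Set n(9n−7)/2 = 11075, giving 9n² − 7n − 22150 = 0.
The discriminant is 49 + 72·11075 = 797449, and √797449 = 893.
So n = (7 + 893) / 18 = 900/18 = 50.

50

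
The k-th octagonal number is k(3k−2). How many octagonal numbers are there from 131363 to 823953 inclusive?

The n-th octagonal number is n(3n−2).
Smallest index with value ≥ 131363: n = 210 (giving 131880).
Largest index with value ≤ 823953: n = 524 (giving 822680).
Indices 210 through 524: 315 terms.

315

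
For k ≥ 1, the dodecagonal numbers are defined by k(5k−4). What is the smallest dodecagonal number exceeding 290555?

291852

Solve n(5n−4) > 290555 for integer n.
The largest n with value ≤ 290555 is 241 (since 289441 ≤ 290555 < 291852), so the first above is n = 242, value 291852.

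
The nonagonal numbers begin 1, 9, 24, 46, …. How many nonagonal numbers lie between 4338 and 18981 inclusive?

39

The n-th nonagonal number is n(7n−5)/2.
Smallest index with value ≥ 4338: n = 36 (giving 4446).
Largest index with value ≤ 18981: n = 74 (giving 18981).
Indices 36 through 74: 39 terms.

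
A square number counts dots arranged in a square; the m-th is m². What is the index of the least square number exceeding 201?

15

Solve n² > 201 for integer n.
The largest n with value ≤ 201 is 14 (since 196 ≤ 201 < 225), so the first above is n = 15, value 225.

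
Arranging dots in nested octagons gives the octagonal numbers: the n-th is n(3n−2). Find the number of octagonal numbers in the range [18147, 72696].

The n-th octagonal number is n(3n−2).
Smallest index with value ≥ 18147: n = 79 (giving 18565).
Largest index with value ≤ 72696: n = 156 (giving 72696).
Indices 79 through 156: 78 terms.

78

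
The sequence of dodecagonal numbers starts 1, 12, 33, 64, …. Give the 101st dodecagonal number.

50601

The 101st dodecagonal number is n(5n−4) with n = 101.
101·(5·101 − 4) = 101·501 = 50601.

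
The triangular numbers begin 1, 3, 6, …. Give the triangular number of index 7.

28

The 7th triangular number is n(n+1)/2 with n = 7.
7·8/2 = 56/2 = 28.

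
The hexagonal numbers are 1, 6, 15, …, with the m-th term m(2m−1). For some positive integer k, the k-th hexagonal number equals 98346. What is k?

222

Set n(2n−1) = 98346, giving 2n² − n − 98346 = 0.
The discriminant is 1 + 8·98346 = 786769, and √786769 = 887.
So n = (1 + 887) / 4 = 888/4 = 222.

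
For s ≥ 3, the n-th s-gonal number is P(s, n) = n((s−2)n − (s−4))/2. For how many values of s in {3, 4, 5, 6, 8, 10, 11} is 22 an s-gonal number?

s = 3: P(3, 6) = 21 and P(3, 7) = 28; 22 is not s-gonal.
s = 4: P(4, 4) = 16 and P(4, 5) = 25; 22 is not s-gonal.
s = 5: P(5, 4) = 22. ✓
s = 6: P(6, 3) = 15 and P(6, 4) = 28; 22 is not s-gonal.
s = 8: P(8, 3) = 21 and P(8, 4) = 40; 22 is not s-gonal.
s = 10: P(10, 2) = 10 and P(10, 3) = 27; 22 is not s-gonal.
s = 11: P(11, 2) = 11 and P(11, 3) = 30; 22 is not s-gonal.
Hits: s ∈ {5} → 1.

1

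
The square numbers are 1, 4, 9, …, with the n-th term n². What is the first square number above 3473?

3481

Solve n² > 3473 for integer n.
The largest n with value ≤ 3473 is 58 (since 3364 ≤ 3473 < 3481), so the first above is n = 59, value 3481.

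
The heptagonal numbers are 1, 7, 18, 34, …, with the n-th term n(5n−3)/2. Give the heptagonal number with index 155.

The 155th heptagonal number is n(5n−3)/2 with n = 155.
155·(5·155 − 3)/2 = 155·772/2 = 155·386 = 59830.

59830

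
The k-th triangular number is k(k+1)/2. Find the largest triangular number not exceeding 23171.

Solve n(n+1)/2 ≤ 23171 for integer n.
n = 214 gives 23005 ≤ 23171, while n = 215 gives 23220 > 23171; so the answer is 23005.

23005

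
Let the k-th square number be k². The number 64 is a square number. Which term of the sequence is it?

We need n² = 64, so n = √64 = 8.
Check: 8² = 64. ✓

8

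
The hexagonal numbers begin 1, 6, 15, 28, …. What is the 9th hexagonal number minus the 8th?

Consecutive hexagonal numbers differ by 4n − 3: here 4·9 − 3 = 33.

33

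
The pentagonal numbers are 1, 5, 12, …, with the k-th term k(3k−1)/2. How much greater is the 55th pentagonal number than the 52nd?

55·(3·55 − 1)/2 = 4510 and 52·(3·52 − 1)/2 = 4030.
Difference: 4510 − 4030 = 480.

480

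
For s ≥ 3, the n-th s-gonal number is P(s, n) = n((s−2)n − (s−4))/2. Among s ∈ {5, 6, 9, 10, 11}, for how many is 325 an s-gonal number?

2

s = 5: P(5, 14) = 287 and P(5, 15) = 330; 325 is not s-gonal.
s = 6: P(6, 13) = 325. ✓
s = 9: P(9, 10) = 325. ✓
s = 10: P(10, 9) = 297 and P(10, 10) = 370; 325 is not s-gonal.
s = 11: P(11, 8) = 260 and P(11, 9) = 333; 325 is not s-gonal.
Hits: s ∈ {6, 9} → 2.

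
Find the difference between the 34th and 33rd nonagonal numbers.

232

Consecutive nonagonal numbers differ by 7n − 6: here 7·34 − 6 = 232.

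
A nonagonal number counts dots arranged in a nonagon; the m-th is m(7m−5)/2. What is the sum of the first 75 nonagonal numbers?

494950

Σ i(7i−5)/2 = (7Σi² − 5Σi) / 2 over i = 1..75.
Σi = 2850 and Σi² = 143450.
(7·143450 − 5·2850) / 2 = 989900/2 = 494950.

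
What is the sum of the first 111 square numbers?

Σ_{i=1}^{111} i² = 111·112·223/6 = 462056.

462056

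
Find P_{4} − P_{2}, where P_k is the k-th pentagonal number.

17

4·(3·4 − 1)/2 = 22 and 2·(3·2 − 1)/2 = 5.
Difference: 22 − 5 = 17.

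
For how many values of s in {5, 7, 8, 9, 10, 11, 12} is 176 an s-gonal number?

s = 5: P(5, 11) = 176. ✓
s = 7: P(7, 8) = 148 and P(7, 9) = 189; 176 is not s-gonal.
s = 8: P(8, 8) = 176. ✓
s = 9: P(9, 7) = 154 and P(9, 8) = 204; 176 is not s-gonal.
s = 10: P(10, 7) = 175 and P(10, 8) = 232; 176 is not s-gonal.
s = 11: P(11, 6) = 141 and P(11, 7) = 196; 176 is not s-gonal.
s = 12: P(12, 6) = 156 and P(12, 7) = 217; 176 is not s-gonal.
Hits: s ∈ {5, 8} → 2.

2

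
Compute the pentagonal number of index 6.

51

The 6th pentagonal number is n(3n−1)/2 with n = 6.
6·(3·6 − 1)/2 = 6·17/2 = 51.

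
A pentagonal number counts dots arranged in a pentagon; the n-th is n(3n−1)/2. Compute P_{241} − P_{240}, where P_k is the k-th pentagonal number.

721

Consecutive pentagonal numbers differ by 3n − 2: here 3·241 − 2 = 721.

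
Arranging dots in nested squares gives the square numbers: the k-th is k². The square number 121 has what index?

11

We need n² = 121, so n = √121 = 11.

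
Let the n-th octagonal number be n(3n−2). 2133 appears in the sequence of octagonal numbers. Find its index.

Set n(3n−2) = 2133, giving 3n² − 2n − 2133 = 0.
The discriminant is 4 + 12·2133 = 25600, and √25600 = 160.
So n = (2 + 160) / 6 = 162/6 = 27.

27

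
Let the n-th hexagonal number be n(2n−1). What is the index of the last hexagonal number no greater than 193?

10

Solve n(2n−1) ≤ 193 for integer n.
n = 10 gives 190 ≤ 193, while n = 11 gives 231 > 193; so the answer is index 10.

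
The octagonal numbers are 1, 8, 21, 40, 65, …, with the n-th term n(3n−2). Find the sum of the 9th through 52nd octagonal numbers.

Σ i(3i−2) = 3Σi² − 2Σi over i = 9..52.
Σi = 1378 − 36 = 1342 and Σi² = 48230 − 204 = 48026.
3·48026 − 2·1342 = 141394.

141394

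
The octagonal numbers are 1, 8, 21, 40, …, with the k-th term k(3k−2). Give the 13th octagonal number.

13·(3·13 − 2) = 13·37 = 481.

481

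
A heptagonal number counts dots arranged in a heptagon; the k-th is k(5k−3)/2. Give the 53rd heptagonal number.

53·(5·53 − 3)/2 = 53·262/2 = 53·131 = 6943.

6943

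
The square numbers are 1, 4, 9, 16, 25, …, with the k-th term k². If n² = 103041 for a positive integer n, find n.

We need n² = 103041, so n = √103041 = 321.

321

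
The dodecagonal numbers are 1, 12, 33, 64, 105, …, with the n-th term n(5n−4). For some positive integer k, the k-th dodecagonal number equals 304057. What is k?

247

Set n(5n−4) = 304057, giving 5n² − 4n − 304057 = 0.
The discriminant is 16 + 20·304057 = 6081156, and √6081156 = 2466.
So n = (4 + 2466) / 10 = 2470/10 = 247.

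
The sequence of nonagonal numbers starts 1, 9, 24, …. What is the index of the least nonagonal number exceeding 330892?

Solve n(7n−5)/2 > 330892 for integer n.
The largest n with value ≤ 330892 is 307 (since 329104 ≤ 330892 < 331254), so the first above is n = 308, value 331254.

308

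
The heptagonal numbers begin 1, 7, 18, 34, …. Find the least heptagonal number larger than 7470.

Solve n(5n−3)/2 > 7470 for integer n.
The largest n with value ≤ 7470 is 54 (since 7209 ≤ 7470 < 7480), so the first above is n = 55, value 7480.

7480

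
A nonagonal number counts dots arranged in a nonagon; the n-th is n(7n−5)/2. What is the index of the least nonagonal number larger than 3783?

Solve n(7n−5)/2 > 3783 for integer n.
The largest n with value ≤ 3783 is 33 (since 3729 ≤ 3783 < 3961), so the first above is n = 34, value 3961.

34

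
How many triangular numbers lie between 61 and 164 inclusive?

7

The n-th triangular number is n(n+1)/2.
Smallest index with value ≥ 61: n = 11 (giving 66).
Largest index with value ≤ 164: n = 17 (giving 153).
Indices 11 through 17: 7 terms.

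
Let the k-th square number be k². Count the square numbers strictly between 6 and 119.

8

The n-th square number is n².
Smallest index with value > 6: n = 3 (giving 9).
Largest index with value < 119: n = 10 (giving 100).
Indices 3 through 10: 8 terms.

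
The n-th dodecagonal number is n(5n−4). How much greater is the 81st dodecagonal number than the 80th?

Consecutive dodecagonal numbers differ by 10n − 9: here 10·81 − 9 = 801.

801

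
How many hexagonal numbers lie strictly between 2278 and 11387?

The n-th hexagonal number is n(2n−1).
Smallest index with value > 2278: n = 35 (giving 2415).
Largest index with value < 11387: n = 75 (giving 11175).
Indices 35 through 75: 41 terms.

41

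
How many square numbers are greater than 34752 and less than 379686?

430

The n-th square number is n².
Smallest index with value > 34752: n = 187 (giving 34969).
Largest index with value < 379686: n = 616 (giving 379456).
Indices 187 through 616: 430 terms.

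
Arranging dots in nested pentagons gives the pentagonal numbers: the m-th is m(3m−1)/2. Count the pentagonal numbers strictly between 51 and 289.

8

The n-th pentagonal number is n(3n−1)/2.
Smallest index with value > 51: n = 7 (giving 70).
Largest index with value < 289: n = 14 (giving 287).
Indices 7 through 14: 8 terms.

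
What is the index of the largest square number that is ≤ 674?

25

Solve n² ≤ 674 for integer n.
n = 25 gives 625 ≤ 674, while n = 26 gives 676 > 674; so the answer is index 25.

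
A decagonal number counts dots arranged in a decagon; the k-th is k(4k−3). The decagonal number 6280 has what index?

40

Set n(4n−3) = 6280, giving 4n² − 3n − 6280 = 0.
So n = (3 + 317) / 8 = 320/8 = 40.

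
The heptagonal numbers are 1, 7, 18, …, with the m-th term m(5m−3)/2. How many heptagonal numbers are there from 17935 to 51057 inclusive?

59

The n-th heptagonal number is n(5n−3)/2.
Smallest index with value ≥ 17935: n = 85 (giving 17935).
Largest index with value ≤ 51057: n = 143 (giving 50908).
Indices 85 through 143: 59 terms.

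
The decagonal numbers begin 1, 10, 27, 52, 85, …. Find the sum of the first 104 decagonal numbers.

Σ i(4i−3) = 4Σi² − 3Σi over i = 1..104.
Σi = 5460 and Σi² = 380380.
4·380380 − 3·5460 = 1505140.

1505140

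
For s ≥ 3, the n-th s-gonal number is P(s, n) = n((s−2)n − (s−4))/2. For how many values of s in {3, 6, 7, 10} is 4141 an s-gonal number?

1

s = 3: P(3, 90) = 4095 and P(3, 91) = 4186; 4141 is not s-gonal.
s = 6: P(6, 45) = 4005 and P(6, 46) = 4186; 4141 is not s-gonal.
s = 7: P(7, 41) = 4141. ✓
s = 10: P(10, 32) = 4000 and P(10, 33) = 4257; 4141 is not s-gonal.
Hits: s ∈ {7} → 1.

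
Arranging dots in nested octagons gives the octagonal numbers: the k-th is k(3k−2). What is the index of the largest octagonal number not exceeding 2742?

Solve n(3n−2) ≤ 2742 for integer n.
n = 30 gives 2640 ≤ 2742, while n = 31 gives 2821 > 2742; so the answer is index 30.

30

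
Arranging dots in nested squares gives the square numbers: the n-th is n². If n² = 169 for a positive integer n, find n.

We need n² = 169, so n = √169 = 13.

13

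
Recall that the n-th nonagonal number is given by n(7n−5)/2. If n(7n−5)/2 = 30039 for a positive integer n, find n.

Set n(7n−5)/2 = 30039, giving 7n² − 5n − 60078 = 0.
The discriminant is 25 + 56·30039 = 1682209, and √1682209 = 1297.
So n = (5 + 1297) / 14 = 1302/14 = 93.
Check: 93·(7·93 − 5)/2 = 30039. ✓

93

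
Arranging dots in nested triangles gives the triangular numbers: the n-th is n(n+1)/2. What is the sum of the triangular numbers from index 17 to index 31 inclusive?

4640

Σ i(i+1)/2 = (Σi² + Σi) / 2 over i = 17..31.
Σi = 496 − 136 = 360 and Σi² = 10416 − 1496 = 8920.
(1·8920 + 1·360) / 2 = 9280/2 = 4640.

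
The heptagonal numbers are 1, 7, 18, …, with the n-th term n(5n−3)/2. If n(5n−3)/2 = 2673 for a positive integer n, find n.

33

Set n(5n−3)/2 = 2673, giving 5n² − 3n − 5346 = 0.
The discriminant is 9 + 40·2673 = 106929, and √106929 = 327.
So n = (3 + 327) / 10 = 330/10 = 33.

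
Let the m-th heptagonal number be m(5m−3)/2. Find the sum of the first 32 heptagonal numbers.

Σ i(5i−3)/2 = (5Σi² − 3Σi) / 2 over i = 1..32.
Σi = 528 and Σi² = 11440.
(5·11440 − 3·528) / 2 = 55616/2 = 27808.

27808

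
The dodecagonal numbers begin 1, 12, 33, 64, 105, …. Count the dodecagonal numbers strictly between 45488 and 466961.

211

The n-th dodecagonal number is n(5n−4).
Smallest index with value > 45488: n = 96 (giving 45696).
Largest index with value < 466961: n = 306 (giving 466956).
Indices 96 through 306: 211 terms.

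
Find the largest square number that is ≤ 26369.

26244

Solve n² ≤ 26369 for integer n.
n = 162 gives 26244 ≤ 26369, while n = 163 gives 26569 > 26369; so the answer is 26244.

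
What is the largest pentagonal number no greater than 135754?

Solve n(3n−1)/2 ≤ 135754 for integer n.
n = 301 gives 135751 ≤ 135754, while n = 302 gives 136655 > 135754; so the answer is 135751.

135751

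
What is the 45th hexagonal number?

The 45th hexagonal number is n(2n−1) with n = 45.
45·(2·45 − 1) = 45·89 = 4005.

4005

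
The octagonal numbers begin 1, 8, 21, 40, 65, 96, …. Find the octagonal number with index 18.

936

The 18th octagonal number is n(3n−2) with n = 18.
18·(3·18 − 2) = 18·52 = 936.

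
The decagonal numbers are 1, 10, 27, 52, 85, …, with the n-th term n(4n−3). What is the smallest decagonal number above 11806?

11935

Solve n(4n−3) > 11806 for integer n.
The largest n with value ≤ 11806 is 54 (since 11502 ≤ 11806 < 11935), so the first above is n = 55, value 11935.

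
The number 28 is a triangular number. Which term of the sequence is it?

7

Set n(n+1)/2 = 28, giving n² + n − 56 = 0.
The discriminant is 1 + 8·28 = 225, and √225 = 15.
So n = (-1 + 15) / 2 = 14/2 = 7.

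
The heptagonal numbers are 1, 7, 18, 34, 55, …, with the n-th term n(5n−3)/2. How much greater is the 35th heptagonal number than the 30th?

35·(5·35 − 3)/2 = 3010 and 30·(5·30 − 3)/2 = 2205.
Difference: 3010 − 2205 = 805.

805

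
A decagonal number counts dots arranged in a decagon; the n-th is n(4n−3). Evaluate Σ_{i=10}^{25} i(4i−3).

20120

Σ i(4i−3) = 4Σi² − 3Σi over i = 10..25.
Σi = 325 − 45 = 280 and Σi² = 5525 − 285 = 5240.
4·5240 − 3·280 = 20120.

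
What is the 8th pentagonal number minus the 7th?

22

Consecutive pentagonal numbers differ by 3n − 2: here 3·8 − 2 = 22.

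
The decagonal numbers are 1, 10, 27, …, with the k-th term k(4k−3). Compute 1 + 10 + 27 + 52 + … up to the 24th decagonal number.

Σ i(4i−3) = 4Σi² − 3Σi over i = 1..24.
Σi = 300 and Σi² = 4900.
4·4900 − 3·300 = 18700.

18700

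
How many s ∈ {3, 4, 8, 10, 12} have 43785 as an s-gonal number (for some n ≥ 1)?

s = 3: P(3, 295) = 43660 and P(3, 296) = 43956; 43785 is not s-gonal.
s = 4: P(4, 209) = 43681 and P(4, 210) = 44100; 43785 is not s-gonal.
s = 8: P(8, 121) = 43681 and P(8, 122) = 44408; 43785 is not s-gonal.
s = 10: P(10, 105) = 43785. ✓
s = 12: P(12, 93) = 42873 and P(12, 94) = 43804; 43785 is not s-gonal.
Hits: s ∈ {10} → 1.

1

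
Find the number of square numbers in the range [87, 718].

The n-th square number is n².
Smallest index with value ≥ 87: n = 10 (giving 100).
Largest index with value ≤ 718: n = 26 (giving 676).
Indices 10 through 26: 17 terms.

17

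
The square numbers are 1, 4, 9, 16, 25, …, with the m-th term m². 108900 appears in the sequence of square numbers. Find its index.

330

We need n² = 108900, so n = √108900 = 330.
Check: 330² = 108900. ✓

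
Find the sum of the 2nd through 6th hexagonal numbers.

Σ i(2i−1) = 2Σi² − Σi over i = 2..6.
Σi = 21 − 1 = 20 and Σi² = 91 − 1 = 90.
2·90 − 1·20 = 160.

160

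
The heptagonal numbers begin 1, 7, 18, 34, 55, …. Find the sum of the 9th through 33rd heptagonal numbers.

30025

Σ i(5i−3)/2 = (5Σi² − 3Σi) / 2 over i = 9..33.
Σi = 561 − 36 = 525 and Σi² = 12529 − 204 = 12325.
(5·12325 − 3·525) / 2 = 60050/2 = 30025.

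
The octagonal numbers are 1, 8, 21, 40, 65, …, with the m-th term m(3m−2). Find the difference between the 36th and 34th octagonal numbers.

416

36·(3·36 − 2) = 3816 and 34·(3·34 − 2) = 3400.
Difference: 3816 − 3400 = 416.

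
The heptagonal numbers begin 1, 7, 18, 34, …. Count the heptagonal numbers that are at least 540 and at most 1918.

14

The n-th heptagonal number is n(5n−3)/2.
Smallest index with value ≥ 540: n = 15 (giving 540).
Largest index with value ≤ 1918: n = 28 (giving 1918).
Indices 15 through 28: 14 terms.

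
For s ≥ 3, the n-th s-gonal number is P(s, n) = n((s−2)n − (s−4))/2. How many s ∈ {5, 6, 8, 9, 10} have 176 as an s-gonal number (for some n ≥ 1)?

s = 5: P(5, 11) = 176. ✓
s = 6: P(6, 9) = 153 and P(6, 10) = 190; 176 is not s-gonal.
s = 8: P(8, 8) = 176. ✓
s = 9: P(9, 7) = 154 and P(9, 8) = 204; 176 is not s-gonal.
s = 10: P(10, 7) = 175 and P(10, 8) = 232; 176 is not s-gonal.
Hits: s ∈ {5, 8} → 2.

2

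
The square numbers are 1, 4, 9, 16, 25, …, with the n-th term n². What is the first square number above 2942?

Solve n² > 2942 for integer n.
The largest n with value ≤ 2942 is 54 (since 2916 ≤ 2942 < 3025), so the first above is n = 55, value 3025.

3025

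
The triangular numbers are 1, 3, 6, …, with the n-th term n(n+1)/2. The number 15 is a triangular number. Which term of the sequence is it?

Set n(n+1)/2 = 15, giving n² + n − 30 = 0.
So n = (-1 + 11) / 2 = 10/2 = 5.
Check: 5·6/2 = 15. ✓

5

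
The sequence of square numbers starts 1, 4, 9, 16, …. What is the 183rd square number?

33489

The 183rd square number is n² with n = 183.
183² = 33489.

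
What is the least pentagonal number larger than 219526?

219842

Solve n(3n−1)/2 > 219526 for integer n.
The largest n with value ≤ 219526 is 382 (since 218695 ≤ 219526 < 219842), so the first above is n = 383, value 219842.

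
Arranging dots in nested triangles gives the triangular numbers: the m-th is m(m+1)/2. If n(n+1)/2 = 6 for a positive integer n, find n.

3

Set n(n+1)/2 = 6, giving n² + n − 12 = 0.
So n = (-1 + 7) / 2 = 6/2 = 3.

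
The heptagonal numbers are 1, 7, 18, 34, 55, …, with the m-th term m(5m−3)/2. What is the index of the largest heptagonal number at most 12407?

Solve n(5n−3)/2 ≤ 12407 for integer n.
n = 70 gives 12145 ≤ 12407, while n = 71 gives 12496 > 12407; so the answer is index 70.

70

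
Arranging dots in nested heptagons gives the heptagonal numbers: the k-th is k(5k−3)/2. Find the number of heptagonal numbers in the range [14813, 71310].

The n-th heptagonal number is n(5n−3)/2.
Smallest index with value ≥ 14813: n = 78 (giving 15093).
Largest index with value ≤ 71310: n = 169 (giving 71149).
Indices 78 through 169: 92 terms.

92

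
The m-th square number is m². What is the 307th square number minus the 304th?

1833

307² = 94249 and 304² = 92416.
Difference: 94249 − 92416 = 1833.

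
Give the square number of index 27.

The 27th square number is n² with n = 27.
27² = 729.

729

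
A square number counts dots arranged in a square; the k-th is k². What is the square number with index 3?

9

The 3rd square number is n² with n = 3.
3² = 9.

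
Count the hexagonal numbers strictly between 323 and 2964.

26

The n-th hexagonal number is n(2n−1).
Smallest index with value > 323: n = 13 (giving 325).
Largest index with value < 2964: n = 38 (giving 2850).
Indices 13 through 38: 26 terms.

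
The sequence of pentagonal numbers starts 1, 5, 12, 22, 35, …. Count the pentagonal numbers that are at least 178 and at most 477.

7

The n-th pentagonal number is n(3n−1)/2.
Smallest index with value ≥ 178: n = 12 (giving 210).
Largest index with value ≤ 477: n = 18 (giving 477).
Indices 12 through 18: 7 terms.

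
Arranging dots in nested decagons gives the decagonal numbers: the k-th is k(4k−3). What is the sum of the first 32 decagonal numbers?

Σ i(4i−3) = 4Σi² − 3Σi over i = 1..32.
Σi = 528 and Σi² = 11440.
4·11440 − 3·528 = 44176.

44176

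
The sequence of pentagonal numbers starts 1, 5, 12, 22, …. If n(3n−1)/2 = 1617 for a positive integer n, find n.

Set n(3n−1)/2 = 1617, giving 3n² − n − 3234 = 0.
The discriminant is 1 + 24·1617 = 38809, and √38809 = 197.
So n = (1 + 197) / 6 = 198/6 = 33.

33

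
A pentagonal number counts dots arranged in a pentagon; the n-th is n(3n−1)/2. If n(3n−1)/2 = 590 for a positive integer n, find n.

20

Set n(3n−1)/2 = 590, giving 3n² − n − 1180 = 0.
The discriminant is 1 + 24·590 = 14161, and √14161 = 119.
So n = (1 + 119) / 6 = 120/6 = 20.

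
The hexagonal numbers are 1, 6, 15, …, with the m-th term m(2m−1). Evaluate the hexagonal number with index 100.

The 100th hexagonal number is n(2n−1) with n = 100.
100·(2·100 − 1) = 100·199 = 19900.

19900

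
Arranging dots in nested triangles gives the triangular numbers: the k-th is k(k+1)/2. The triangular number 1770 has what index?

59

Set n(n+1)/2 = 1770, giving n² + n − 3540 = 0.
The discriminant is 1 + 8·1770 = 14161, and √14161 = 119.
So n = (-1 + 119) / 2 = 118/2 = 59.
Check: 59·60/2 = 1770. ✓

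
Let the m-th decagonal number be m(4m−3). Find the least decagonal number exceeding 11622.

11935

Solve n(4n−3) > 11622 for integer n.
The largest n with value ≤ 11622 is 54 (since 11502 ≤ 11622 < 11935), so the first above is n = 55, value 11935.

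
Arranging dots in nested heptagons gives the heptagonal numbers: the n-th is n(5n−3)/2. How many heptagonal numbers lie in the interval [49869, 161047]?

The n-th heptagonal number is n(5n−3)/2.
Smallest index with value ≥ 49869: n = 142 (giving 50197).
Largest index with value ≤ 161047: n = 254 (giving 160909).
Indices 142 through 254: 113 terms.

113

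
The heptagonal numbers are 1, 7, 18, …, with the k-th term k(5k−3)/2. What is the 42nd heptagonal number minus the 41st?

206

Consecutive heptagonal numbers differ by 5n − 4: here 5·42 − 4 = 206.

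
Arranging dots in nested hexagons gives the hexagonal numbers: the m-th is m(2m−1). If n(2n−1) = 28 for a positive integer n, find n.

4

Set n(2n−1) = 28, giving 2n² − n − 28 = 0.
The discriminant is 1 + 8·28 = 225, and √225 = 15.
So n = (1 + 15) / 4 = 16/4 = 4.
Check: 4·(2·4 − 1) = 28. ✓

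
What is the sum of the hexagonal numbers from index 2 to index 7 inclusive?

Σ i(2i−1) = 2Σi² − Σi over i = 2..7.
Σi = 28 − 1 = 27 and Σi² = 140 − 1 = 139.
2·139 − 1·27 = 251.

251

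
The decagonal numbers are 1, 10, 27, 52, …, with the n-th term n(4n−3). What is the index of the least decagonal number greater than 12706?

Solve n(4n−3) > 12706 for integer n.
The largest n with value ≤ 12706 is 56 (since 12376 ≤ 12706 < 12825), so the first above is n = 57, value 12825.

57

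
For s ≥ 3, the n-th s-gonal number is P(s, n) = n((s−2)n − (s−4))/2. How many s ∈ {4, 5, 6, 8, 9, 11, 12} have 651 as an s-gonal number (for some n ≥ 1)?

2

s = 4: P(4, 25) = 625 and P(4, 26) = 676; 651 is not s-gonal.
s = 5: P(5, 21) = 651. ✓
s = 6: P(6, 18) = 630 and P(6, 19) = 703; 651 is not s-gonal.
s = 8: P(8, 15) = 645 and P(8, 16) = 736; 651 is not s-gonal.
s = 9: P(9, 14) = 651. ✓
s = 11: P(11, 12) = 606 and P(11, 13) = 715; 651 is not s-gonal.
s = 12: P(12, 11) = 561 and P(12, 12) = 672; 651 is not s-gonal.
Hits: s ∈ {5, 9} → 2.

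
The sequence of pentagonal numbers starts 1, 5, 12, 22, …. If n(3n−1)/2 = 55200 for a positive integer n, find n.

192

Set n(3n−1)/2 = 55200, giving 3n² − n − 110400 = 0.
The discriminant is 1 + 24·55200 = 1324801, and √1324801 = 1151.
So n = (1 + 1151) / 6 = 1152/6 = 192.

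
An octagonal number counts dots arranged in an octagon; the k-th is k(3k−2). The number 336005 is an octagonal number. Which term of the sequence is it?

335

Set n(3n−2) = 336005, giving 3n² − 2n − 336005 = 0.
The discriminant is 4 + 12·336005 = 4032064, and √4032064 = 2008.
So n = (2 + 2008) / 6 = 2010/6 = 335.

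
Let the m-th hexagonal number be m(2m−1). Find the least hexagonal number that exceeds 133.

Solve n(2n−1) > 133 for integer n.
The largest n with value ≤ 133 is 8 (since 120 ≤ 133 < 153), so the first above is n = 9, value 153.

153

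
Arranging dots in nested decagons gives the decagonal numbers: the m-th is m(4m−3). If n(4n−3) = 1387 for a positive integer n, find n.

Set n(4n−3) = 1387, giving 4n² − 3n − 1387 = 0.
The discriminant is 9 + 16·1387 = 22201, and √22201 = 149.
So n = (3 + 149) / 8 = 152/8 = 19.

19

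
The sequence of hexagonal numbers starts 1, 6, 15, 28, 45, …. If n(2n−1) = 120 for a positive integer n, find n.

Set n(2n−1) = 120, giving 2n² − n − 120 = 0.
The discriminant is 1 + 8·120 = 961, and √961 = 31.
So n = (1 + 31) / 4 = 32/4 = 8.

8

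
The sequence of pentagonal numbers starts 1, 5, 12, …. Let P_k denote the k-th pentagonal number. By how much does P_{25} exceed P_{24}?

Consecutive pentagonal numbers differ by 3n − 2: here 3·25 − 2 = 73.

73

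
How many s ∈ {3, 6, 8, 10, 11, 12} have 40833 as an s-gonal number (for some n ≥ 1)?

1

s = 3: P(3, 285) = 40755 and P(3, 286) = 41041; 40833 is not s-gonal.
s = 6: P(6, 143) = 40755 and P(6, 144) = 41328; 40833 is not s-gonal.
s = 8: P(8, 117) = 40833. ✓
s = 10: P(10, 101) = 40501 and P(10, 102) = 41310; 40833 is not s-gonal.
s = 11: P(11, 95) = 40280 and P(11, 96) = 41136; 40833 is not s-gonal.
s = 12: P(12, 90) = 40140 and P(12, 91) = 41041; 40833 is not s-gonal.
Hits: s ∈ {8} → 1.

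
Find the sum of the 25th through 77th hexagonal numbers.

Σ i(2i−1) = 2Σi² − Σi over i = 25..77.
Σi = 3003 − 300 = 2703 and Σi² = 155155 − 4900 = 150255.
2·150255 − 1·2703 = 297807.

297807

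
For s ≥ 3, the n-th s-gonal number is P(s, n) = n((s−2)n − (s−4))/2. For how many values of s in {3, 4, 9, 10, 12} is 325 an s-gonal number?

s = 3: P(3, 25) = 325. ✓
s = 4: P(4, 18) = 324 and P(4, 19) = 361; 325 is not s-gonal.
s = 9: P(9, 10) = 325. ✓
s = 10: P(10, 9) = 297 and P(10, 10) = 370; 325 is not s-gonal.
s = 12: P(12, 8) = 288 and P(12, 9) = 369; 325 is not s-gonal.
Hits: s ∈ {3, 9} → 2.

2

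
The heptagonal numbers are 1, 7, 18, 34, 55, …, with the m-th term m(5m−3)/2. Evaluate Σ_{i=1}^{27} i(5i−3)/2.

16758

Σ i(5i−3)/2 = (5Σi² − 3Σi) / 2 over i = 1..27.
Σi = 378 and Σi² = 6930.
(5·6930 − 3·378) / 2 = 33516/2 = 16758.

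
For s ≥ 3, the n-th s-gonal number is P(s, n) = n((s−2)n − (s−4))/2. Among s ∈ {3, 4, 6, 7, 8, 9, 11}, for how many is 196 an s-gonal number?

2

s = 3: P(3, 19) = 190 and P(3, 20) = 210; 196 is not s-gonal.
s = 4: P(4, 14) = 196. ✓
s = 6: P(6, 10) = 190 and P(6, 11) = 231; 196 is not s-gonal.
s = 7: P(7, 9) = 189 and P(7, 10) = 235; 196 is not s-gonal.
s = 8: P(8, 8) = 176 and P(8, 9) = 225; 196 is not s-gonal.
s = 9: P(9, 7) = 154 and P(9, 8) = 204; 196 is not s-gonal.
s = 11: P(11, 7) = 196. ✓
Hits: s ∈ {4, 11} → 2.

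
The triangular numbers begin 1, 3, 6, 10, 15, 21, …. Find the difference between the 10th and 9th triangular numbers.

Consecutive triangular numbers differ by n: T_{10} − T_{9} = 10.

10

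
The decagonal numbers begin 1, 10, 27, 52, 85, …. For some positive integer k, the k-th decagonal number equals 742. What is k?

Set n(4n−3) = 742, giving 4n² − 3n − 742 = 0.
So n = (3 + 109) / 8 = 112/8 = 14.
Check: 14·(4·14 − 3) = 742. ✓

14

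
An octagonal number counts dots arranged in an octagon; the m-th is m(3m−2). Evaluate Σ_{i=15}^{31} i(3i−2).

Σ i(3i−2) = 3Σi² − 2Σi over i = 15..31.
Σi = 496 − 105 = 391 and Σi² = 10416 − 1015 = 9401.
3·9401 − 2·391 = 27421.

27421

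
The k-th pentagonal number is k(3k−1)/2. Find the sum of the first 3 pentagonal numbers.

Σ i(3i−1)/2 = (3Σi² − Σi) / 2 over i = 1..3.
Σi = 6 and Σi² = 14.
(3·14 − 1·6) / 2 = 36/2 = 18.

18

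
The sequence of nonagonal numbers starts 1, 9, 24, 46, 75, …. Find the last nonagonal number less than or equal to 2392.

2301

Solve n(7n−5)/2 ≤ 2392 for integer n.
n = 26 gives 2301 ≤ 2392, while n = 27 gives 2484 > 2392; so the answer is 2301.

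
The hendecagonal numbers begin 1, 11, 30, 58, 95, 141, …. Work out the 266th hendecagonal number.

The 266th hendecagonal number is n(9n−7)/2 with n = 266.
266·(9·266 − 7)/2 = 266·2387/2 = 317471.

317471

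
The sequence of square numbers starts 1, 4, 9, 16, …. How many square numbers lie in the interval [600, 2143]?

22

The n-th square number is n².
Smallest index with value ≥ 600: n = 25 (giving 625).
Largest index with value ≤ 2143: n = 46 (giving 2116).
Indices 25 through 46: 22 terms.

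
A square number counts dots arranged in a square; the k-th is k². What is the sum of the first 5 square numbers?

55

Σ_{i=1}^{5} i² = 5·6·11/6 = 55.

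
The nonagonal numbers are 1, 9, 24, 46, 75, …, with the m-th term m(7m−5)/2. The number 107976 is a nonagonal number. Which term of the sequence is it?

Set n(7n−5)/2 = 107976, giving 7n² − 5n − 215952 = 0.
The discriminant is 25 + 56·107976 = 6046681, and √6046681 = 2459.
So n = (5 + 2459) / 14 = 2464/14 = 176.

176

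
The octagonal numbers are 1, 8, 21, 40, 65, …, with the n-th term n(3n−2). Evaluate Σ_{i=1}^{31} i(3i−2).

30256

Σ i(3i−2) = 3Σi² − 2Σi over i = 1..31.
Σi = 496 and Σi² = 10416.
3·10416 − 2·496 = 30256.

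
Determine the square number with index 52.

2704

52² = 2704.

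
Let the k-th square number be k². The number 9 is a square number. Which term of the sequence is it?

We need n² = 9, so n = √9 = 3.

3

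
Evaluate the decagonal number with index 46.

8326

The 46th decagonal number is n(4n−3) with n = 46.
46·(4·46 − 3) = 46·181 = 8326.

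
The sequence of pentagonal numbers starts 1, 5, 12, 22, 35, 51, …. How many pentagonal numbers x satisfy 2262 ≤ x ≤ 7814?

The n-th pentagonal number is n(3n−1)/2.
Smallest index with value ≥ 2262: n = 39 (giving 2262).
Largest index with value ≤ 7814: n = 72 (giving 7740).
Indices 39 through 72: 34 terms.

34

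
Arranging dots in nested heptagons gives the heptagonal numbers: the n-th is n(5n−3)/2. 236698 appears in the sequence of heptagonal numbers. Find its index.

Set n(5n−3)/2 = 236698, giving 5n² − 3n − 473396 = 0.
The discriminant is 9 + 40·236698 = 9467929, and √9467929 = 3077.
So n = (3 + 3077) / 10 = 3080/10 = 308.

308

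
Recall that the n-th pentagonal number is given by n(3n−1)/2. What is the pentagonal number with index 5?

35

The 5th pentagonal number is n(3n−1)/2 with n = 5.
5·(3·5 − 1)/2 = 5·14/2 = 5·7 = 35.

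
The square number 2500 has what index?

50

We need n² = 2500, so n = √2500 = 50.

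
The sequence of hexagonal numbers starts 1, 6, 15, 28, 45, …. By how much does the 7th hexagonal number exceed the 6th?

25

Consecutive hexagonal numbers differ by 4n − 3: here 4·7 − 3 = 25.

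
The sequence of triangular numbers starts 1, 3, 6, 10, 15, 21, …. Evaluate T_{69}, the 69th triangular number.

2415

The 69th triangular number is n(n+1)/2 with n = 69.
69·70/2 = 4830/2 = 2415.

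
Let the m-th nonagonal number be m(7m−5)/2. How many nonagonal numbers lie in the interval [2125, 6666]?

The n-th nonagonal number is n(7n−5)/2.
Smallest index with value ≥ 2125: n = 25 (giving 2125).
Largest index with value ≤ 6666: n = 44 (giving 6666).
Indices 25 through 44: 20 terms.

20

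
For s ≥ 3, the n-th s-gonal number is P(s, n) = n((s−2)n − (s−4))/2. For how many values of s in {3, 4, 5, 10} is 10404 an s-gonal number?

1

s = 3: P(3, 143) = 10296 and P(3, 144) = 10440; 10404 is not s-gonal.
s = 4: P(4, 102) = 10404. ✓
s = 5: P(5, 83) = 10292 and P(5, 84) = 10542; 10404 is not s-gonal.
s = 10: P(10, 51) = 10251 and P(10, 52) = 10660; 10404 is not s-gonal.
Hits: s ∈ {4} → 1.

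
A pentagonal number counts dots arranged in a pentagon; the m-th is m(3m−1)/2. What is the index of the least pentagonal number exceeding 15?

4

Solve n(3n−1)/2 > 15 for integer n.
The largest n with value ≤ 15 is 3 (since 12 ≤ 15 < 22), so the first above is n = 4, value 22.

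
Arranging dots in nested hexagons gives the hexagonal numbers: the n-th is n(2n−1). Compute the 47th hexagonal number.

4371

47·(2·47 − 1) = 47·93 = 4371.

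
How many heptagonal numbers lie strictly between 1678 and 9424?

35

The n-th heptagonal number is n(5n−3)/2.
Smallest index with value > 1678: n = 27 (giving 1782).
Largest index with value < 9424: n = 61 (giving 9211).
Indices 27 through 61: 35 terms.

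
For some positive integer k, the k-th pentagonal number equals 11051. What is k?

86

Set n(3n−1)/2 = 11051, giving 3n² − n − 22102 = 0.
The discriminant is 1 + 24·11051 = 265225, and √265225 = 515.
So n = (1 + 515) / 6 = 516/6 = 86.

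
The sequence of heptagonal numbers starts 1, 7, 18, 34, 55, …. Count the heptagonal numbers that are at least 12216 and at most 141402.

The n-th heptagonal number is n(5n−3)/2.
Smallest index with value ≥ 12216: n = 71 (giving 12496).
Largest index with value ≤ 141402: n = 238 (giving 141253).
Indices 71 through 238: 168 terms.

168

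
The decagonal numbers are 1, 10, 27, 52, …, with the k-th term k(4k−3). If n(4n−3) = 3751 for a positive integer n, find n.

Set n(4n−3) = 3751, giving 4n² − 3n − 3751 = 0.
The discriminant is 9 + 16·3751 = 60025, and √60025 = 245.
So n = (3 + 245) / 8 = 248/8 = 31.
Check: 31·(4·31 − 3) = 3751. ✓

31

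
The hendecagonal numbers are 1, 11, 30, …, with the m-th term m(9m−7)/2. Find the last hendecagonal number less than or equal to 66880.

66551

Solve n(9n−7)/2 ≤ 66880 for integer n.
n = 122 gives 66551 ≤ 66880, while n = 123 gives 67650 > 66880; so the answer is 66551.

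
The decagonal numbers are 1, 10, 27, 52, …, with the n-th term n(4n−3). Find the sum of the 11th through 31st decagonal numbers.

38801

Σ i(4i−3) = 4Σi² − 3Σi over i = 11..31.
Σi = 496 − 55 = 441 and Σi² = 10416 − 385 = 10031.
4·10031 − 3·441 = 38801.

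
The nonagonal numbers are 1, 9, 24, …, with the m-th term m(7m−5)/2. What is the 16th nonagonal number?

856

16·(7·16 − 5)/2 = 16·107/2 = 856.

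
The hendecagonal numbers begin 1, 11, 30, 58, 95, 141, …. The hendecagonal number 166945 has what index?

Set n(9n−7)/2 = 166945, giving 9n² − 7n − 333890 = 0.
So n = (7 + 3467) / 18 = 3474/18 = 193.

193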